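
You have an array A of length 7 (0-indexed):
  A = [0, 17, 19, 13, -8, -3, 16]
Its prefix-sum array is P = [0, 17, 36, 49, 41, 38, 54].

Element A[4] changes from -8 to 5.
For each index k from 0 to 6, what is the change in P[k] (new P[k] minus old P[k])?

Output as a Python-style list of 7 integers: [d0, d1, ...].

Element change: A[4] -8 -> 5, delta = 13
For k < 4: P[k] unchanged, delta_P[k] = 0
For k >= 4: P[k] shifts by exactly 13
Delta array: [0, 0, 0, 0, 13, 13, 13]

Answer: [0, 0, 0, 0, 13, 13, 13]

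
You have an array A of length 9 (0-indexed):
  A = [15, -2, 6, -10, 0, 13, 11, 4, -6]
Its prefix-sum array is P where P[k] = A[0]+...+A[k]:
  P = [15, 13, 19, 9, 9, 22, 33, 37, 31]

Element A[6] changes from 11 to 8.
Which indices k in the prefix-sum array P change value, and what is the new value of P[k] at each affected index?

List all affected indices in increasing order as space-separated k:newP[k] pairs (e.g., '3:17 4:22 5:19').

Answer: 6:30 7:34 8:28

Derivation:
P[k] = A[0] + ... + A[k]
P[k] includes A[6] iff k >= 6
Affected indices: 6, 7, ..., 8; delta = -3
  P[6]: 33 + -3 = 30
  P[7]: 37 + -3 = 34
  P[8]: 31 + -3 = 28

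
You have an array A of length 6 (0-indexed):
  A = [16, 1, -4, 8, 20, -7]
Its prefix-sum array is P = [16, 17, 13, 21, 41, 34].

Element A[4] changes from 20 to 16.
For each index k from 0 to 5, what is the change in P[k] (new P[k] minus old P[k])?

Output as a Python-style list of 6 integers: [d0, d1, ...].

Answer: [0, 0, 0, 0, -4, -4]

Derivation:
Element change: A[4] 20 -> 16, delta = -4
For k < 4: P[k] unchanged, delta_P[k] = 0
For k >= 4: P[k] shifts by exactly -4
Delta array: [0, 0, 0, 0, -4, -4]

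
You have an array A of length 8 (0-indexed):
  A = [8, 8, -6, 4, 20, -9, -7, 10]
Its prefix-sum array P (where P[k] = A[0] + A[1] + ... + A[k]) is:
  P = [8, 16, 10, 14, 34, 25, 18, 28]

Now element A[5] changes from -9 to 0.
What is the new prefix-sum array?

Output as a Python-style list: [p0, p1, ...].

Answer: [8, 16, 10, 14, 34, 34, 27, 37]

Derivation:
Change: A[5] -9 -> 0, delta = 9
P[k] for k < 5: unchanged (A[5] not included)
P[k] for k >= 5: shift by delta = 9
  P[0] = 8 + 0 = 8
  P[1] = 16 + 0 = 16
  P[2] = 10 + 0 = 10
  P[3] = 14 + 0 = 14
  P[4] = 34 + 0 = 34
  P[5] = 25 + 9 = 34
  P[6] = 18 + 9 = 27
  P[7] = 28 + 9 = 37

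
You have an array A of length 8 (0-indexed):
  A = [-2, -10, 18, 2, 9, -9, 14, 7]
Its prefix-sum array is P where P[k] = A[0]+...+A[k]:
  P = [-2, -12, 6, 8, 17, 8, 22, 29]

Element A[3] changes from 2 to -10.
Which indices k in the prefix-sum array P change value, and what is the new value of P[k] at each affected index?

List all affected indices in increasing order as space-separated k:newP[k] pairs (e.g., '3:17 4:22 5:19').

P[k] = A[0] + ... + A[k]
P[k] includes A[3] iff k >= 3
Affected indices: 3, 4, ..., 7; delta = -12
  P[3]: 8 + -12 = -4
  P[4]: 17 + -12 = 5
  P[5]: 8 + -12 = -4
  P[6]: 22 + -12 = 10
  P[7]: 29 + -12 = 17

Answer: 3:-4 4:5 5:-4 6:10 7:17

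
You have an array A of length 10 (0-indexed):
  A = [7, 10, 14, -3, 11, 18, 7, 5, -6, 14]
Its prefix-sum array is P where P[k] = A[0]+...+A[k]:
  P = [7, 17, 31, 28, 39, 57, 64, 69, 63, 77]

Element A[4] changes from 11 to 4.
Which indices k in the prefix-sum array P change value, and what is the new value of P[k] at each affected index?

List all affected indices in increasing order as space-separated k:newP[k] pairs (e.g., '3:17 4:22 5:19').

Answer: 4:32 5:50 6:57 7:62 8:56 9:70

Derivation:
P[k] = A[0] + ... + A[k]
P[k] includes A[4] iff k >= 4
Affected indices: 4, 5, ..., 9; delta = -7
  P[4]: 39 + -7 = 32
  P[5]: 57 + -7 = 50
  P[6]: 64 + -7 = 57
  P[7]: 69 + -7 = 62
  P[8]: 63 + -7 = 56
  P[9]: 77 + -7 = 70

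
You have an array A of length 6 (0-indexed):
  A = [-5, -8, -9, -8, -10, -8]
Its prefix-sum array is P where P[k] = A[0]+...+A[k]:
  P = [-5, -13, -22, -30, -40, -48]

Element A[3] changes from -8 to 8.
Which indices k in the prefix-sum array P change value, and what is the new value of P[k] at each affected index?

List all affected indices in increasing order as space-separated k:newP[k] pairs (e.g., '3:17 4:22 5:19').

P[k] = A[0] + ... + A[k]
P[k] includes A[3] iff k >= 3
Affected indices: 3, 4, ..., 5; delta = 16
  P[3]: -30 + 16 = -14
  P[4]: -40 + 16 = -24
  P[5]: -48 + 16 = -32

Answer: 3:-14 4:-24 5:-32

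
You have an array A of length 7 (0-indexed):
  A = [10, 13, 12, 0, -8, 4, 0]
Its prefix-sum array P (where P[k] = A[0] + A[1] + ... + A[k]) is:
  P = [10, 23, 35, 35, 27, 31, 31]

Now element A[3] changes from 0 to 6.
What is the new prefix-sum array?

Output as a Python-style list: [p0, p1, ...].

Change: A[3] 0 -> 6, delta = 6
P[k] for k < 3: unchanged (A[3] not included)
P[k] for k >= 3: shift by delta = 6
  P[0] = 10 + 0 = 10
  P[1] = 23 + 0 = 23
  P[2] = 35 + 0 = 35
  P[3] = 35 + 6 = 41
  P[4] = 27 + 6 = 33
  P[5] = 31 + 6 = 37
  P[6] = 31 + 6 = 37

Answer: [10, 23, 35, 41, 33, 37, 37]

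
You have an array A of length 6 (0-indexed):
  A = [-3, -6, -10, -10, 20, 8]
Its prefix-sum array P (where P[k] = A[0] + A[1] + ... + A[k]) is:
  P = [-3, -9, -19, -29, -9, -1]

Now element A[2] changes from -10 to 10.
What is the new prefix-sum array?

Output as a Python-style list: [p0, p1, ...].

Answer: [-3, -9, 1, -9, 11, 19]

Derivation:
Change: A[2] -10 -> 10, delta = 20
P[k] for k < 2: unchanged (A[2] not included)
P[k] for k >= 2: shift by delta = 20
  P[0] = -3 + 0 = -3
  P[1] = -9 + 0 = -9
  P[2] = -19 + 20 = 1
  P[3] = -29 + 20 = -9
  P[4] = -9 + 20 = 11
  P[5] = -1 + 20 = 19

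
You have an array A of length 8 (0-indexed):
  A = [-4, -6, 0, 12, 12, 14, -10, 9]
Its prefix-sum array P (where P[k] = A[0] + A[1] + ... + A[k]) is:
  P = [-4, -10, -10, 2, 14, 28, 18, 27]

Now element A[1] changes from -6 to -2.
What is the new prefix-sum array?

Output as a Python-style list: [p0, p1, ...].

Answer: [-4, -6, -6, 6, 18, 32, 22, 31]

Derivation:
Change: A[1] -6 -> -2, delta = 4
P[k] for k < 1: unchanged (A[1] not included)
P[k] for k >= 1: shift by delta = 4
  P[0] = -4 + 0 = -4
  P[1] = -10 + 4 = -6
  P[2] = -10 + 4 = -6
  P[3] = 2 + 4 = 6
  P[4] = 14 + 4 = 18
  P[5] = 28 + 4 = 32
  P[6] = 18 + 4 = 22
  P[7] = 27 + 4 = 31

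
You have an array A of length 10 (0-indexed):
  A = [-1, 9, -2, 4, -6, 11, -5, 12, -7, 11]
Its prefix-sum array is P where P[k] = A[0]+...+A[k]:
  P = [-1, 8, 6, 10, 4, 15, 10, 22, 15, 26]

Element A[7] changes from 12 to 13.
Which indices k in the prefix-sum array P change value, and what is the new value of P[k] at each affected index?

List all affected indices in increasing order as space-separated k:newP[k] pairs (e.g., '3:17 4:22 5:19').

Answer: 7:23 8:16 9:27

Derivation:
P[k] = A[0] + ... + A[k]
P[k] includes A[7] iff k >= 7
Affected indices: 7, 8, ..., 9; delta = 1
  P[7]: 22 + 1 = 23
  P[8]: 15 + 1 = 16
  P[9]: 26 + 1 = 27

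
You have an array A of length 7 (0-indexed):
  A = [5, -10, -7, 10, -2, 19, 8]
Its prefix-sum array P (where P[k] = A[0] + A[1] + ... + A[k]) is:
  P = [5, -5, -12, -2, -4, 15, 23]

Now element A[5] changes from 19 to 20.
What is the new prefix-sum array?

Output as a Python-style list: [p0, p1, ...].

Change: A[5] 19 -> 20, delta = 1
P[k] for k < 5: unchanged (A[5] not included)
P[k] for k >= 5: shift by delta = 1
  P[0] = 5 + 0 = 5
  P[1] = -5 + 0 = -5
  P[2] = -12 + 0 = -12
  P[3] = -2 + 0 = -2
  P[4] = -4 + 0 = -4
  P[5] = 15 + 1 = 16
  P[6] = 23 + 1 = 24

Answer: [5, -5, -12, -2, -4, 16, 24]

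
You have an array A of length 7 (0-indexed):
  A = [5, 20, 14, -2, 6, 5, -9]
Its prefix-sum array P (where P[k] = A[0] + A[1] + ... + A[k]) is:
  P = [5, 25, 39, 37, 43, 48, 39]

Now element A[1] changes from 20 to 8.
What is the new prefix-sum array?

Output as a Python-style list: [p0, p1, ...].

Answer: [5, 13, 27, 25, 31, 36, 27]

Derivation:
Change: A[1] 20 -> 8, delta = -12
P[k] for k < 1: unchanged (A[1] not included)
P[k] for k >= 1: shift by delta = -12
  P[0] = 5 + 0 = 5
  P[1] = 25 + -12 = 13
  P[2] = 39 + -12 = 27
  P[3] = 37 + -12 = 25
  P[4] = 43 + -12 = 31
  P[5] = 48 + -12 = 36
  P[6] = 39 + -12 = 27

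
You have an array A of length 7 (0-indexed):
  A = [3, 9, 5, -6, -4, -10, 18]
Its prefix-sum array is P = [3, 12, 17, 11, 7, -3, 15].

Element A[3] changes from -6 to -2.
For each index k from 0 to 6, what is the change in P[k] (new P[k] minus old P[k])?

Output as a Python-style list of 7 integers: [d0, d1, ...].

Answer: [0, 0, 0, 4, 4, 4, 4]

Derivation:
Element change: A[3] -6 -> -2, delta = 4
For k < 3: P[k] unchanged, delta_P[k] = 0
For k >= 3: P[k] shifts by exactly 4
Delta array: [0, 0, 0, 4, 4, 4, 4]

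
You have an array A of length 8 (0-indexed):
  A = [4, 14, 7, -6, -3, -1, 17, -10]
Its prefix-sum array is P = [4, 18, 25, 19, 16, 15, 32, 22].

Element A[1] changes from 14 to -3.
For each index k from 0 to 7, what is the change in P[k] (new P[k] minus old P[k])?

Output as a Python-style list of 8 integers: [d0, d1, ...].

Answer: [0, -17, -17, -17, -17, -17, -17, -17]

Derivation:
Element change: A[1] 14 -> -3, delta = -17
For k < 1: P[k] unchanged, delta_P[k] = 0
For k >= 1: P[k] shifts by exactly -17
Delta array: [0, -17, -17, -17, -17, -17, -17, -17]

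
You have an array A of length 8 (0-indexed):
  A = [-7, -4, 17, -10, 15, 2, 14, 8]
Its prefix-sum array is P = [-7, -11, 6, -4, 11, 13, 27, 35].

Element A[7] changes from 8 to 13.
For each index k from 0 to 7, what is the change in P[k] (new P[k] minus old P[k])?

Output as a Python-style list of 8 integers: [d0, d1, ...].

Answer: [0, 0, 0, 0, 0, 0, 0, 5]

Derivation:
Element change: A[7] 8 -> 13, delta = 5
For k < 7: P[k] unchanged, delta_P[k] = 0
For k >= 7: P[k] shifts by exactly 5
Delta array: [0, 0, 0, 0, 0, 0, 0, 5]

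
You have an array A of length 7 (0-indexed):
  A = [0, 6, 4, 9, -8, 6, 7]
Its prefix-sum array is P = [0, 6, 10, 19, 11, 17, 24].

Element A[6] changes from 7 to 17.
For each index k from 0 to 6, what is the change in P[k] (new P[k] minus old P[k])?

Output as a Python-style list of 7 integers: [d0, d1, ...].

Answer: [0, 0, 0, 0, 0, 0, 10]

Derivation:
Element change: A[6] 7 -> 17, delta = 10
For k < 6: P[k] unchanged, delta_P[k] = 0
For k >= 6: P[k] shifts by exactly 10
Delta array: [0, 0, 0, 0, 0, 0, 10]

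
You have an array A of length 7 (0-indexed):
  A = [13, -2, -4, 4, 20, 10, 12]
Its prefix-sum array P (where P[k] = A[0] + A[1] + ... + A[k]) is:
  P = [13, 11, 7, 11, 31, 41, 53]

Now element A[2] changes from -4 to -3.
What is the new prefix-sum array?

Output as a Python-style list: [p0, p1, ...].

Change: A[2] -4 -> -3, delta = 1
P[k] for k < 2: unchanged (A[2] not included)
P[k] for k >= 2: shift by delta = 1
  P[0] = 13 + 0 = 13
  P[1] = 11 + 0 = 11
  P[2] = 7 + 1 = 8
  P[3] = 11 + 1 = 12
  P[4] = 31 + 1 = 32
  P[5] = 41 + 1 = 42
  P[6] = 53 + 1 = 54

Answer: [13, 11, 8, 12, 32, 42, 54]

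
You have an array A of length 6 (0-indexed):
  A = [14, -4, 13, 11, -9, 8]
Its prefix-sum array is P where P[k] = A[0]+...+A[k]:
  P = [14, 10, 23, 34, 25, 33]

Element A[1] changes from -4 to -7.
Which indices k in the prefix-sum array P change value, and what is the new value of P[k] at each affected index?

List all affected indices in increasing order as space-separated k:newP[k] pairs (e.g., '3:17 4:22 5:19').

P[k] = A[0] + ... + A[k]
P[k] includes A[1] iff k >= 1
Affected indices: 1, 2, ..., 5; delta = -3
  P[1]: 10 + -3 = 7
  P[2]: 23 + -3 = 20
  P[3]: 34 + -3 = 31
  P[4]: 25 + -3 = 22
  P[5]: 33 + -3 = 30

Answer: 1:7 2:20 3:31 4:22 5:30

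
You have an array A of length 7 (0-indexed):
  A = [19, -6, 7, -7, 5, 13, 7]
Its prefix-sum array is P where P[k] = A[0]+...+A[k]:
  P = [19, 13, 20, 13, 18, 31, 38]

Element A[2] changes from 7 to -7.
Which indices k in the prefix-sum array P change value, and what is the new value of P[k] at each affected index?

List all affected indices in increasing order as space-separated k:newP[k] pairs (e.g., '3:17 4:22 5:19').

Answer: 2:6 3:-1 4:4 5:17 6:24

Derivation:
P[k] = A[0] + ... + A[k]
P[k] includes A[2] iff k >= 2
Affected indices: 2, 3, ..., 6; delta = -14
  P[2]: 20 + -14 = 6
  P[3]: 13 + -14 = -1
  P[4]: 18 + -14 = 4
  P[5]: 31 + -14 = 17
  P[6]: 38 + -14 = 24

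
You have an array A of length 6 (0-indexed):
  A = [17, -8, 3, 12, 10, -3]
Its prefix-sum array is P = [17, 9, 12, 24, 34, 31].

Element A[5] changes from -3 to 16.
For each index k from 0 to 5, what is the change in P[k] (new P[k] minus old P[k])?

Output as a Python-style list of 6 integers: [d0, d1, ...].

Answer: [0, 0, 0, 0, 0, 19]

Derivation:
Element change: A[5] -3 -> 16, delta = 19
For k < 5: P[k] unchanged, delta_P[k] = 0
For k >= 5: P[k] shifts by exactly 19
Delta array: [0, 0, 0, 0, 0, 19]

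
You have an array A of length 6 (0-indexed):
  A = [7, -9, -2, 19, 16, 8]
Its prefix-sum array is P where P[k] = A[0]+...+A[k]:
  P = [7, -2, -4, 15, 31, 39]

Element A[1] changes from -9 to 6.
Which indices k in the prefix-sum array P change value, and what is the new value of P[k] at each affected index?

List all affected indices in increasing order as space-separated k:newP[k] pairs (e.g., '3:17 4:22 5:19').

Answer: 1:13 2:11 3:30 4:46 5:54

Derivation:
P[k] = A[0] + ... + A[k]
P[k] includes A[1] iff k >= 1
Affected indices: 1, 2, ..., 5; delta = 15
  P[1]: -2 + 15 = 13
  P[2]: -4 + 15 = 11
  P[3]: 15 + 15 = 30
  P[4]: 31 + 15 = 46
  P[5]: 39 + 15 = 54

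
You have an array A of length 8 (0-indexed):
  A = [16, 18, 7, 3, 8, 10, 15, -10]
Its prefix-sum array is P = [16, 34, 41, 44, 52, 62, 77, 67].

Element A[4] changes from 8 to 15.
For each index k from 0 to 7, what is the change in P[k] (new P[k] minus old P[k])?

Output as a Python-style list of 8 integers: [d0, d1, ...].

Answer: [0, 0, 0, 0, 7, 7, 7, 7]

Derivation:
Element change: A[4] 8 -> 15, delta = 7
For k < 4: P[k] unchanged, delta_P[k] = 0
For k >= 4: P[k] shifts by exactly 7
Delta array: [0, 0, 0, 0, 7, 7, 7, 7]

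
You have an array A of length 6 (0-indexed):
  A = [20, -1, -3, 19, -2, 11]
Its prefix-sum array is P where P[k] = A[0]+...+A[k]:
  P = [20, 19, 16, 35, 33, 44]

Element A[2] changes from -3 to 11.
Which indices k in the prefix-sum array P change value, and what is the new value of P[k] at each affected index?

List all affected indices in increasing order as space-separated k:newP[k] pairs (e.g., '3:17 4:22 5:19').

P[k] = A[0] + ... + A[k]
P[k] includes A[2] iff k >= 2
Affected indices: 2, 3, ..., 5; delta = 14
  P[2]: 16 + 14 = 30
  P[3]: 35 + 14 = 49
  P[4]: 33 + 14 = 47
  P[5]: 44 + 14 = 58

Answer: 2:30 3:49 4:47 5:58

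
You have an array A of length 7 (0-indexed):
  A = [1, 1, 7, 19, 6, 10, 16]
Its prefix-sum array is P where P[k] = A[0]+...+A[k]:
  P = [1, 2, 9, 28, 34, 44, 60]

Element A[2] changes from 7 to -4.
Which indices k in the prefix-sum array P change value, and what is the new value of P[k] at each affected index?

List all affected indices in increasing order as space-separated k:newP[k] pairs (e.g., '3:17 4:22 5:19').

Answer: 2:-2 3:17 4:23 5:33 6:49

Derivation:
P[k] = A[0] + ... + A[k]
P[k] includes A[2] iff k >= 2
Affected indices: 2, 3, ..., 6; delta = -11
  P[2]: 9 + -11 = -2
  P[3]: 28 + -11 = 17
  P[4]: 34 + -11 = 23
  P[5]: 44 + -11 = 33
  P[6]: 60 + -11 = 49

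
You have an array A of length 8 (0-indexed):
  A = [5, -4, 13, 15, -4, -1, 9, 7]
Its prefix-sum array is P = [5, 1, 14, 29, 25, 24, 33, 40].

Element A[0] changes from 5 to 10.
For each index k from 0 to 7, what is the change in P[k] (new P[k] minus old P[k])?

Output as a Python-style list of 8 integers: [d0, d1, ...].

Answer: [5, 5, 5, 5, 5, 5, 5, 5]

Derivation:
Element change: A[0] 5 -> 10, delta = 5
For k < 0: P[k] unchanged, delta_P[k] = 0
For k >= 0: P[k] shifts by exactly 5
Delta array: [5, 5, 5, 5, 5, 5, 5, 5]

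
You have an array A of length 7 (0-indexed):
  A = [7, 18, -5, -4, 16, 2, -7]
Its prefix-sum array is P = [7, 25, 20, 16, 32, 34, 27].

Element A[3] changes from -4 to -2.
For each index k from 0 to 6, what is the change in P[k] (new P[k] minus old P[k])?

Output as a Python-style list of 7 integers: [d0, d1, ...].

Element change: A[3] -4 -> -2, delta = 2
For k < 3: P[k] unchanged, delta_P[k] = 0
For k >= 3: P[k] shifts by exactly 2
Delta array: [0, 0, 0, 2, 2, 2, 2]

Answer: [0, 0, 0, 2, 2, 2, 2]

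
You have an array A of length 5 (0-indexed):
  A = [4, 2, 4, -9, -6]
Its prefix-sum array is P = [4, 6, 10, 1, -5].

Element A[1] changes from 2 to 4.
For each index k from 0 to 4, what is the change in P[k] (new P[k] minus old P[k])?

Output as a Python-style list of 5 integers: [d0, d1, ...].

Element change: A[1] 2 -> 4, delta = 2
For k < 1: P[k] unchanged, delta_P[k] = 0
For k >= 1: P[k] shifts by exactly 2
Delta array: [0, 2, 2, 2, 2]

Answer: [0, 2, 2, 2, 2]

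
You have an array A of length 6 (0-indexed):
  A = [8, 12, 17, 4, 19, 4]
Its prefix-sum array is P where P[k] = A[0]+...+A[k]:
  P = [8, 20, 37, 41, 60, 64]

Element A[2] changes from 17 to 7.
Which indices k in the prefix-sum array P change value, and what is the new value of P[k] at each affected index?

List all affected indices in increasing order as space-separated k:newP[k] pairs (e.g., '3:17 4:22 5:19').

P[k] = A[0] + ... + A[k]
P[k] includes A[2] iff k >= 2
Affected indices: 2, 3, ..., 5; delta = -10
  P[2]: 37 + -10 = 27
  P[3]: 41 + -10 = 31
  P[4]: 60 + -10 = 50
  P[5]: 64 + -10 = 54

Answer: 2:27 3:31 4:50 5:54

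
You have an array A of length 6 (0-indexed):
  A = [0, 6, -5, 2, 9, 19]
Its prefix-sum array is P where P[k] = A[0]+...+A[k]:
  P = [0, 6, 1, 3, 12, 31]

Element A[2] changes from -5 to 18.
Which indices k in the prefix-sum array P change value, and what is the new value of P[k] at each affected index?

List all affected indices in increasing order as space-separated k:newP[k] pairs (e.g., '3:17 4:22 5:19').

P[k] = A[0] + ... + A[k]
P[k] includes A[2] iff k >= 2
Affected indices: 2, 3, ..., 5; delta = 23
  P[2]: 1 + 23 = 24
  P[3]: 3 + 23 = 26
  P[4]: 12 + 23 = 35
  P[5]: 31 + 23 = 54

Answer: 2:24 3:26 4:35 5:54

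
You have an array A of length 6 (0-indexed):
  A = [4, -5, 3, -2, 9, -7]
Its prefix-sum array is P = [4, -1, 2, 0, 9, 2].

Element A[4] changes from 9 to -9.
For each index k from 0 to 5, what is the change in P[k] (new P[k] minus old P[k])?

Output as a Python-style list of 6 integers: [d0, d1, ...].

Element change: A[4] 9 -> -9, delta = -18
For k < 4: P[k] unchanged, delta_P[k] = 0
For k >= 4: P[k] shifts by exactly -18
Delta array: [0, 0, 0, 0, -18, -18]

Answer: [0, 0, 0, 0, -18, -18]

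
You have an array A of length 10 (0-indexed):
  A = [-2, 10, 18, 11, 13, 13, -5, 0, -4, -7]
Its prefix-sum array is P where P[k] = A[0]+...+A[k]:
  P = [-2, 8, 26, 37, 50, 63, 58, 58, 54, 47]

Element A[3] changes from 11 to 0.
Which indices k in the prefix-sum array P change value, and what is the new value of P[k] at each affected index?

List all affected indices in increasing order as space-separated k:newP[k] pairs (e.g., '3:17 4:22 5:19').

Answer: 3:26 4:39 5:52 6:47 7:47 8:43 9:36

Derivation:
P[k] = A[0] + ... + A[k]
P[k] includes A[3] iff k >= 3
Affected indices: 3, 4, ..., 9; delta = -11
  P[3]: 37 + -11 = 26
  P[4]: 50 + -11 = 39
  P[5]: 63 + -11 = 52
  P[6]: 58 + -11 = 47
  P[7]: 58 + -11 = 47
  P[8]: 54 + -11 = 43
  P[9]: 47 + -11 = 36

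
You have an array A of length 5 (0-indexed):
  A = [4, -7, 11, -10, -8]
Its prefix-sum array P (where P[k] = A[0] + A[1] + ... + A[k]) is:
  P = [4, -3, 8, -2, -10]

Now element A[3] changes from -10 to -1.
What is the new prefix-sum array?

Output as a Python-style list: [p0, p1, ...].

Change: A[3] -10 -> -1, delta = 9
P[k] for k < 3: unchanged (A[3] not included)
P[k] for k >= 3: shift by delta = 9
  P[0] = 4 + 0 = 4
  P[1] = -3 + 0 = -3
  P[2] = 8 + 0 = 8
  P[3] = -2 + 9 = 7
  P[4] = -10 + 9 = -1

Answer: [4, -3, 8, 7, -1]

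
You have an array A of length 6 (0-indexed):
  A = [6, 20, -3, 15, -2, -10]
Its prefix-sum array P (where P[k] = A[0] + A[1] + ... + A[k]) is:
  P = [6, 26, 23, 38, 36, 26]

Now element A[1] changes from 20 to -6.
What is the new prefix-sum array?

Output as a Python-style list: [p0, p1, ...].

Answer: [6, 0, -3, 12, 10, 0]

Derivation:
Change: A[1] 20 -> -6, delta = -26
P[k] for k < 1: unchanged (A[1] not included)
P[k] for k >= 1: shift by delta = -26
  P[0] = 6 + 0 = 6
  P[1] = 26 + -26 = 0
  P[2] = 23 + -26 = -3
  P[3] = 38 + -26 = 12
  P[4] = 36 + -26 = 10
  P[5] = 26 + -26 = 0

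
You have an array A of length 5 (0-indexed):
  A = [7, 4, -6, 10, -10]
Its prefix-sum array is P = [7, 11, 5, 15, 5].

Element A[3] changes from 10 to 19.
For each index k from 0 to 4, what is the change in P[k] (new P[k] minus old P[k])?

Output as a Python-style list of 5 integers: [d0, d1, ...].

Answer: [0, 0, 0, 9, 9]

Derivation:
Element change: A[3] 10 -> 19, delta = 9
For k < 3: P[k] unchanged, delta_P[k] = 0
For k >= 3: P[k] shifts by exactly 9
Delta array: [0, 0, 0, 9, 9]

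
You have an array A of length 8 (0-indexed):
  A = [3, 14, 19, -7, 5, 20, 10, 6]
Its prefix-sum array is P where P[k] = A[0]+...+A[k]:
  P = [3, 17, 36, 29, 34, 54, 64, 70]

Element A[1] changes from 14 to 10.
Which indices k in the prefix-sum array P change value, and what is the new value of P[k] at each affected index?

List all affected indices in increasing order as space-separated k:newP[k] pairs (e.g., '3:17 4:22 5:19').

Answer: 1:13 2:32 3:25 4:30 5:50 6:60 7:66

Derivation:
P[k] = A[0] + ... + A[k]
P[k] includes A[1] iff k >= 1
Affected indices: 1, 2, ..., 7; delta = -4
  P[1]: 17 + -4 = 13
  P[2]: 36 + -4 = 32
  P[3]: 29 + -4 = 25
  P[4]: 34 + -4 = 30
  P[5]: 54 + -4 = 50
  P[6]: 64 + -4 = 60
  P[7]: 70 + -4 = 66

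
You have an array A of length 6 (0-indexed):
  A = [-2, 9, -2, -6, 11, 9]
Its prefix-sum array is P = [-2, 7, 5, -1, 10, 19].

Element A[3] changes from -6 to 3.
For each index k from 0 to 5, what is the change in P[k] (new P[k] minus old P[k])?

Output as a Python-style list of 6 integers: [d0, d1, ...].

Element change: A[3] -6 -> 3, delta = 9
For k < 3: P[k] unchanged, delta_P[k] = 0
For k >= 3: P[k] shifts by exactly 9
Delta array: [0, 0, 0, 9, 9, 9]

Answer: [0, 0, 0, 9, 9, 9]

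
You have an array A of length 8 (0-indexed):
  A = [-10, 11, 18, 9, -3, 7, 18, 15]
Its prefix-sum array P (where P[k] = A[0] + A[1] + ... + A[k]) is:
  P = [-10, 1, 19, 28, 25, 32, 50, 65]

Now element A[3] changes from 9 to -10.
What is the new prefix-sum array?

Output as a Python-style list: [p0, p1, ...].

Change: A[3] 9 -> -10, delta = -19
P[k] for k < 3: unchanged (A[3] not included)
P[k] for k >= 3: shift by delta = -19
  P[0] = -10 + 0 = -10
  P[1] = 1 + 0 = 1
  P[2] = 19 + 0 = 19
  P[3] = 28 + -19 = 9
  P[4] = 25 + -19 = 6
  P[5] = 32 + -19 = 13
  P[6] = 50 + -19 = 31
  P[7] = 65 + -19 = 46

Answer: [-10, 1, 19, 9, 6, 13, 31, 46]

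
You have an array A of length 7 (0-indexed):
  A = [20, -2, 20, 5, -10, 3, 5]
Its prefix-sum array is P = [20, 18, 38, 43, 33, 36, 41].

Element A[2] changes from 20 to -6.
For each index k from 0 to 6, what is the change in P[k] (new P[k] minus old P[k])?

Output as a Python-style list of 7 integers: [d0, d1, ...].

Element change: A[2] 20 -> -6, delta = -26
For k < 2: P[k] unchanged, delta_P[k] = 0
For k >= 2: P[k] shifts by exactly -26
Delta array: [0, 0, -26, -26, -26, -26, -26]

Answer: [0, 0, -26, -26, -26, -26, -26]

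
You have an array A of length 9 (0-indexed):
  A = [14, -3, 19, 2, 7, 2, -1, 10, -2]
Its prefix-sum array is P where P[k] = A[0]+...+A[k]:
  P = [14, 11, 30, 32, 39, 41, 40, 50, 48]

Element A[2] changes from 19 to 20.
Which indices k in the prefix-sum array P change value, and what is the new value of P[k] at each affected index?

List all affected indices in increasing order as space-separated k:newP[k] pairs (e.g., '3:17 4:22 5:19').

Answer: 2:31 3:33 4:40 5:42 6:41 7:51 8:49

Derivation:
P[k] = A[0] + ... + A[k]
P[k] includes A[2] iff k >= 2
Affected indices: 2, 3, ..., 8; delta = 1
  P[2]: 30 + 1 = 31
  P[3]: 32 + 1 = 33
  P[4]: 39 + 1 = 40
  P[5]: 41 + 1 = 42
  P[6]: 40 + 1 = 41
  P[7]: 50 + 1 = 51
  P[8]: 48 + 1 = 49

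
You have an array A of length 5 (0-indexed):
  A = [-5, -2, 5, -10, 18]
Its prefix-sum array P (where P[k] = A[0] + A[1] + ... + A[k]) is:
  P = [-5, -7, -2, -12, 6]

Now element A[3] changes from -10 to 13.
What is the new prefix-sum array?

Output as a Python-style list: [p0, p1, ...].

Change: A[3] -10 -> 13, delta = 23
P[k] for k < 3: unchanged (A[3] not included)
P[k] for k >= 3: shift by delta = 23
  P[0] = -5 + 0 = -5
  P[1] = -7 + 0 = -7
  P[2] = -2 + 0 = -2
  P[3] = -12 + 23 = 11
  P[4] = 6 + 23 = 29

Answer: [-5, -7, -2, 11, 29]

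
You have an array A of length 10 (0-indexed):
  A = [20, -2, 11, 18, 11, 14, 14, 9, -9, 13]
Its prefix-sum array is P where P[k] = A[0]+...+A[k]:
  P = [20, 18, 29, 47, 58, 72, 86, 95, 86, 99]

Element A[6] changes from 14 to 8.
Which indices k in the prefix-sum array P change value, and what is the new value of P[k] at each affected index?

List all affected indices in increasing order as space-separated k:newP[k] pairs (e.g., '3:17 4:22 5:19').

Answer: 6:80 7:89 8:80 9:93

Derivation:
P[k] = A[0] + ... + A[k]
P[k] includes A[6] iff k >= 6
Affected indices: 6, 7, ..., 9; delta = -6
  P[6]: 86 + -6 = 80
  P[7]: 95 + -6 = 89
  P[8]: 86 + -6 = 80
  P[9]: 99 + -6 = 93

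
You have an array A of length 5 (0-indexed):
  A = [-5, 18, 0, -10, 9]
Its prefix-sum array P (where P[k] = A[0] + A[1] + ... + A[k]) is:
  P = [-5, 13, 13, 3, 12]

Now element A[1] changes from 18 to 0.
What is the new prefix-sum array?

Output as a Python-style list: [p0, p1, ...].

Answer: [-5, -5, -5, -15, -6]

Derivation:
Change: A[1] 18 -> 0, delta = -18
P[k] for k < 1: unchanged (A[1] not included)
P[k] for k >= 1: shift by delta = -18
  P[0] = -5 + 0 = -5
  P[1] = 13 + -18 = -5
  P[2] = 13 + -18 = -5
  P[3] = 3 + -18 = -15
  P[4] = 12 + -18 = -6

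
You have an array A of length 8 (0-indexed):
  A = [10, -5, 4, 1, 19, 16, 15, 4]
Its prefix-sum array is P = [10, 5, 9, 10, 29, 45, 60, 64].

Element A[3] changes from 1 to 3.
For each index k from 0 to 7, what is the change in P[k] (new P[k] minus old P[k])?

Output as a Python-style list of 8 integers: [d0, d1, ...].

Element change: A[3] 1 -> 3, delta = 2
For k < 3: P[k] unchanged, delta_P[k] = 0
For k >= 3: P[k] shifts by exactly 2
Delta array: [0, 0, 0, 2, 2, 2, 2, 2]

Answer: [0, 0, 0, 2, 2, 2, 2, 2]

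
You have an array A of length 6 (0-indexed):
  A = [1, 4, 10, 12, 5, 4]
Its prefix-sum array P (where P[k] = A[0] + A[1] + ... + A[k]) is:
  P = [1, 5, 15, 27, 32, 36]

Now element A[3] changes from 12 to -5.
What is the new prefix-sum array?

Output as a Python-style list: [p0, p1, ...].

Answer: [1, 5, 15, 10, 15, 19]

Derivation:
Change: A[3] 12 -> -5, delta = -17
P[k] for k < 3: unchanged (A[3] not included)
P[k] for k >= 3: shift by delta = -17
  P[0] = 1 + 0 = 1
  P[1] = 5 + 0 = 5
  P[2] = 15 + 0 = 15
  P[3] = 27 + -17 = 10
  P[4] = 32 + -17 = 15
  P[5] = 36 + -17 = 19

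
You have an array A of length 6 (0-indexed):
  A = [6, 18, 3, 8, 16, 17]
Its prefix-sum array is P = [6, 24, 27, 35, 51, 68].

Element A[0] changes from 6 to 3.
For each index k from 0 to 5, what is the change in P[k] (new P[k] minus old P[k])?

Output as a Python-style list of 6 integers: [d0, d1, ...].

Element change: A[0] 6 -> 3, delta = -3
For k < 0: P[k] unchanged, delta_P[k] = 0
For k >= 0: P[k] shifts by exactly -3
Delta array: [-3, -3, -3, -3, -3, -3]

Answer: [-3, -3, -3, -3, -3, -3]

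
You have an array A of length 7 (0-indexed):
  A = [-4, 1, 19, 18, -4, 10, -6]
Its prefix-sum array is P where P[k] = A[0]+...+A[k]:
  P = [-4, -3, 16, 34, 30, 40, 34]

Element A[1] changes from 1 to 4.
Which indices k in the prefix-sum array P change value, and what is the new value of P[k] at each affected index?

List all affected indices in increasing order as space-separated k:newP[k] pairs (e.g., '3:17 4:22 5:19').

Answer: 1:0 2:19 3:37 4:33 5:43 6:37

Derivation:
P[k] = A[0] + ... + A[k]
P[k] includes A[1] iff k >= 1
Affected indices: 1, 2, ..., 6; delta = 3
  P[1]: -3 + 3 = 0
  P[2]: 16 + 3 = 19
  P[3]: 34 + 3 = 37
  P[4]: 30 + 3 = 33
  P[5]: 40 + 3 = 43
  P[6]: 34 + 3 = 37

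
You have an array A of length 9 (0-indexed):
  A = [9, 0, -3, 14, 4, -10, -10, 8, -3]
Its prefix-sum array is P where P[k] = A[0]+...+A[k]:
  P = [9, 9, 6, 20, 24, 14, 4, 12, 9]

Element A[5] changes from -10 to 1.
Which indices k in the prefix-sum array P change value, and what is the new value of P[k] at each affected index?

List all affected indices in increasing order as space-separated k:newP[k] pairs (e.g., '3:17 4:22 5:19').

Answer: 5:25 6:15 7:23 8:20

Derivation:
P[k] = A[0] + ... + A[k]
P[k] includes A[5] iff k >= 5
Affected indices: 5, 6, ..., 8; delta = 11
  P[5]: 14 + 11 = 25
  P[6]: 4 + 11 = 15
  P[7]: 12 + 11 = 23
  P[8]: 9 + 11 = 20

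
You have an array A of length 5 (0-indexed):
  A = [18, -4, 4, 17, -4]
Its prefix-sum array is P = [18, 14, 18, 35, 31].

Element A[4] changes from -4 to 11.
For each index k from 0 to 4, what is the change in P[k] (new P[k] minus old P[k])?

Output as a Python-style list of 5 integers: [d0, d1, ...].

Answer: [0, 0, 0, 0, 15]

Derivation:
Element change: A[4] -4 -> 11, delta = 15
For k < 4: P[k] unchanged, delta_P[k] = 0
For k >= 4: P[k] shifts by exactly 15
Delta array: [0, 0, 0, 0, 15]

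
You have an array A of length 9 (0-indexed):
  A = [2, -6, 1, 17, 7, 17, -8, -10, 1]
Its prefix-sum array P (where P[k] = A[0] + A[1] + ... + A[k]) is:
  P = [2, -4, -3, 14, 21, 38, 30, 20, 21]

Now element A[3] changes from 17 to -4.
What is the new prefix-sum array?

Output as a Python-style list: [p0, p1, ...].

Answer: [2, -4, -3, -7, 0, 17, 9, -1, 0]

Derivation:
Change: A[3] 17 -> -4, delta = -21
P[k] for k < 3: unchanged (A[3] not included)
P[k] for k >= 3: shift by delta = -21
  P[0] = 2 + 0 = 2
  P[1] = -4 + 0 = -4
  P[2] = -3 + 0 = -3
  P[3] = 14 + -21 = -7
  P[4] = 21 + -21 = 0
  P[5] = 38 + -21 = 17
  P[6] = 30 + -21 = 9
  P[7] = 20 + -21 = -1
  P[8] = 21 + -21 = 0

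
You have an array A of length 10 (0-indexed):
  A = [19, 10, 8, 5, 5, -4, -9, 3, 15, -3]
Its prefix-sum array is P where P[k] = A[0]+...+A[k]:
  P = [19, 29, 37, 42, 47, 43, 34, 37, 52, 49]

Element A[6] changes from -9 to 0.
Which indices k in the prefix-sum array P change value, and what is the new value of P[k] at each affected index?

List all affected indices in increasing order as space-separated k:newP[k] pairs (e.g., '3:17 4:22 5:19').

Answer: 6:43 7:46 8:61 9:58

Derivation:
P[k] = A[0] + ... + A[k]
P[k] includes A[6] iff k >= 6
Affected indices: 6, 7, ..., 9; delta = 9
  P[6]: 34 + 9 = 43
  P[7]: 37 + 9 = 46
  P[8]: 52 + 9 = 61
  P[9]: 49 + 9 = 58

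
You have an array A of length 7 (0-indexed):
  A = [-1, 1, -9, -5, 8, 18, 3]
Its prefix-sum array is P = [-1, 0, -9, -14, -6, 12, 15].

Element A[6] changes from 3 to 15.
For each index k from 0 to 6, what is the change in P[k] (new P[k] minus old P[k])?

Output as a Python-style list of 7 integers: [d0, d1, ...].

Answer: [0, 0, 0, 0, 0, 0, 12]

Derivation:
Element change: A[6] 3 -> 15, delta = 12
For k < 6: P[k] unchanged, delta_P[k] = 0
For k >= 6: P[k] shifts by exactly 12
Delta array: [0, 0, 0, 0, 0, 0, 12]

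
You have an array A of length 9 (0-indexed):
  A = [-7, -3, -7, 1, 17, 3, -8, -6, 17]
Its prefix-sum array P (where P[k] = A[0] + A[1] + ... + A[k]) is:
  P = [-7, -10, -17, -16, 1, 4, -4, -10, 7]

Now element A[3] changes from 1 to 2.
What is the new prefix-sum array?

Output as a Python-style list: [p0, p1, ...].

Answer: [-7, -10, -17, -15, 2, 5, -3, -9, 8]

Derivation:
Change: A[3] 1 -> 2, delta = 1
P[k] for k < 3: unchanged (A[3] not included)
P[k] for k >= 3: shift by delta = 1
  P[0] = -7 + 0 = -7
  P[1] = -10 + 0 = -10
  P[2] = -17 + 0 = -17
  P[3] = -16 + 1 = -15
  P[4] = 1 + 1 = 2
  P[5] = 4 + 1 = 5
  P[6] = -4 + 1 = -3
  P[7] = -10 + 1 = -9
  P[8] = 7 + 1 = 8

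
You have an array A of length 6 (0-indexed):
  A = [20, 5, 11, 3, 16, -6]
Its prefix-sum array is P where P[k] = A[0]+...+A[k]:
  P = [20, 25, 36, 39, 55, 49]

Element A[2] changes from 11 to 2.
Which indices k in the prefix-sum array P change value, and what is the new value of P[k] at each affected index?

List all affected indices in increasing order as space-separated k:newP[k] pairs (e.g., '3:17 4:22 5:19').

Answer: 2:27 3:30 4:46 5:40

Derivation:
P[k] = A[0] + ... + A[k]
P[k] includes A[2] iff k >= 2
Affected indices: 2, 3, ..., 5; delta = -9
  P[2]: 36 + -9 = 27
  P[3]: 39 + -9 = 30
  P[4]: 55 + -9 = 46
  P[5]: 49 + -9 = 40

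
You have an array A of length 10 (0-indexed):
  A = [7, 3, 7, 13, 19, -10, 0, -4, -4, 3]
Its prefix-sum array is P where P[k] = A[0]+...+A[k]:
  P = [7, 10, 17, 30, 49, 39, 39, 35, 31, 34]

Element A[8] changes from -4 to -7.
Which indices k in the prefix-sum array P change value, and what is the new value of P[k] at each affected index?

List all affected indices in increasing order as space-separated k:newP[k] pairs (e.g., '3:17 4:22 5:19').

Answer: 8:28 9:31

Derivation:
P[k] = A[0] + ... + A[k]
P[k] includes A[8] iff k >= 8
Affected indices: 8, 9, ..., 9; delta = -3
  P[8]: 31 + -3 = 28
  P[9]: 34 + -3 = 31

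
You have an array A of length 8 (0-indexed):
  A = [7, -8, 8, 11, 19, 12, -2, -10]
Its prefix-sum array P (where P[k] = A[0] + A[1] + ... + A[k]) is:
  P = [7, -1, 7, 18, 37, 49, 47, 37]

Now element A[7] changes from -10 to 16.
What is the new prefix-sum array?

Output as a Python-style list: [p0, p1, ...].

Answer: [7, -1, 7, 18, 37, 49, 47, 63]

Derivation:
Change: A[7] -10 -> 16, delta = 26
P[k] for k < 7: unchanged (A[7] not included)
P[k] for k >= 7: shift by delta = 26
  P[0] = 7 + 0 = 7
  P[1] = -1 + 0 = -1
  P[2] = 7 + 0 = 7
  P[3] = 18 + 0 = 18
  P[4] = 37 + 0 = 37
  P[5] = 49 + 0 = 49
  P[6] = 47 + 0 = 47
  P[7] = 37 + 26 = 63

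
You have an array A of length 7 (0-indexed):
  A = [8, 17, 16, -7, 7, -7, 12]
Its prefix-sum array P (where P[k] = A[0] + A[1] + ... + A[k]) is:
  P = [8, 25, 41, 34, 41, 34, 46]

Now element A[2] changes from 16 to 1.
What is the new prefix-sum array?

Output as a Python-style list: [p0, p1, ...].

Answer: [8, 25, 26, 19, 26, 19, 31]

Derivation:
Change: A[2] 16 -> 1, delta = -15
P[k] for k < 2: unchanged (A[2] not included)
P[k] for k >= 2: shift by delta = -15
  P[0] = 8 + 0 = 8
  P[1] = 25 + 0 = 25
  P[2] = 41 + -15 = 26
  P[3] = 34 + -15 = 19
  P[4] = 41 + -15 = 26
  P[5] = 34 + -15 = 19
  P[6] = 46 + -15 = 31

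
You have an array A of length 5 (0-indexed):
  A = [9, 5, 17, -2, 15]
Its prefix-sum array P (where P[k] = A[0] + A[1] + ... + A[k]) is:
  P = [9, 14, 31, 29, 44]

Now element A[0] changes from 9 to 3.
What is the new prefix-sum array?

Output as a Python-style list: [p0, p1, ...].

Change: A[0] 9 -> 3, delta = -6
P[k] for k < 0: unchanged (A[0] not included)
P[k] for k >= 0: shift by delta = -6
  P[0] = 9 + -6 = 3
  P[1] = 14 + -6 = 8
  P[2] = 31 + -6 = 25
  P[3] = 29 + -6 = 23
  P[4] = 44 + -6 = 38

Answer: [3, 8, 25, 23, 38]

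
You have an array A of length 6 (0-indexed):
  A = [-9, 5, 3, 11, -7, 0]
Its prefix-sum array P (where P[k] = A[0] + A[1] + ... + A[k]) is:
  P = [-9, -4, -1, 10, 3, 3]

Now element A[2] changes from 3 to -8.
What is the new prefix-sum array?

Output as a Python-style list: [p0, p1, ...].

Answer: [-9, -4, -12, -1, -8, -8]

Derivation:
Change: A[2] 3 -> -8, delta = -11
P[k] for k < 2: unchanged (A[2] not included)
P[k] for k >= 2: shift by delta = -11
  P[0] = -9 + 0 = -9
  P[1] = -4 + 0 = -4
  P[2] = -1 + -11 = -12
  P[3] = 10 + -11 = -1
  P[4] = 3 + -11 = -8
  P[5] = 3 + -11 = -8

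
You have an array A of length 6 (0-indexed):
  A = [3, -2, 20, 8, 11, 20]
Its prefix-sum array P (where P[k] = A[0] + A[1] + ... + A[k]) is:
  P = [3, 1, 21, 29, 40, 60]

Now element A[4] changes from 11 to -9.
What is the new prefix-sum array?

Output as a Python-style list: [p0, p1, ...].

Change: A[4] 11 -> -9, delta = -20
P[k] for k < 4: unchanged (A[4] not included)
P[k] for k >= 4: shift by delta = -20
  P[0] = 3 + 0 = 3
  P[1] = 1 + 0 = 1
  P[2] = 21 + 0 = 21
  P[3] = 29 + 0 = 29
  P[4] = 40 + -20 = 20
  P[5] = 60 + -20 = 40

Answer: [3, 1, 21, 29, 20, 40]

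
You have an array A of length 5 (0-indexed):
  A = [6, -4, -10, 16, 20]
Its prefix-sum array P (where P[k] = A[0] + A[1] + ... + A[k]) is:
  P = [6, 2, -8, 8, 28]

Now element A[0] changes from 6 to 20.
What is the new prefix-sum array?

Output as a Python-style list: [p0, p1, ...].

Answer: [20, 16, 6, 22, 42]

Derivation:
Change: A[0] 6 -> 20, delta = 14
P[k] for k < 0: unchanged (A[0] not included)
P[k] for k >= 0: shift by delta = 14
  P[0] = 6 + 14 = 20
  P[1] = 2 + 14 = 16
  P[2] = -8 + 14 = 6
  P[3] = 8 + 14 = 22
  P[4] = 28 + 14 = 42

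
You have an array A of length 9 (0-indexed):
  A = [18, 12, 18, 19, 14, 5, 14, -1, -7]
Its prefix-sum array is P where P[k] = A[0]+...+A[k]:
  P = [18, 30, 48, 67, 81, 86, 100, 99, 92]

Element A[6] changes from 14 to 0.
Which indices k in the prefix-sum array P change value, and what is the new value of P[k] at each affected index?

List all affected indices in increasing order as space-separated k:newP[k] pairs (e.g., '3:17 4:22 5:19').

P[k] = A[0] + ... + A[k]
P[k] includes A[6] iff k >= 6
Affected indices: 6, 7, ..., 8; delta = -14
  P[6]: 100 + -14 = 86
  P[7]: 99 + -14 = 85
  P[8]: 92 + -14 = 78

Answer: 6:86 7:85 8:78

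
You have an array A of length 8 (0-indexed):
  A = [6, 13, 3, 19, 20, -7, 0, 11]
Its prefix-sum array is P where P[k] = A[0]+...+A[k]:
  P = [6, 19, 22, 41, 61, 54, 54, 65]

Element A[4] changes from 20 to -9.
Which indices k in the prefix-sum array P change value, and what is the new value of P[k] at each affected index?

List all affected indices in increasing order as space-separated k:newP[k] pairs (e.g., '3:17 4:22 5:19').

Answer: 4:32 5:25 6:25 7:36

Derivation:
P[k] = A[0] + ... + A[k]
P[k] includes A[4] iff k >= 4
Affected indices: 4, 5, ..., 7; delta = -29
  P[4]: 61 + -29 = 32
  P[5]: 54 + -29 = 25
  P[6]: 54 + -29 = 25
  P[7]: 65 + -29 = 36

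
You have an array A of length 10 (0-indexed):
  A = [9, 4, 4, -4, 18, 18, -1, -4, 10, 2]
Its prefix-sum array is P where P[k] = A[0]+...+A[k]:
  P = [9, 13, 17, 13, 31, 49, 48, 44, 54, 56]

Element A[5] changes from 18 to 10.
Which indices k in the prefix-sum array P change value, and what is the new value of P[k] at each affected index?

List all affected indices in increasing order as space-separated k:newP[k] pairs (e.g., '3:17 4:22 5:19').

Answer: 5:41 6:40 7:36 8:46 9:48

Derivation:
P[k] = A[0] + ... + A[k]
P[k] includes A[5] iff k >= 5
Affected indices: 5, 6, ..., 9; delta = -8
  P[5]: 49 + -8 = 41
  P[6]: 48 + -8 = 40
  P[7]: 44 + -8 = 36
  P[8]: 54 + -8 = 46
  P[9]: 56 + -8 = 48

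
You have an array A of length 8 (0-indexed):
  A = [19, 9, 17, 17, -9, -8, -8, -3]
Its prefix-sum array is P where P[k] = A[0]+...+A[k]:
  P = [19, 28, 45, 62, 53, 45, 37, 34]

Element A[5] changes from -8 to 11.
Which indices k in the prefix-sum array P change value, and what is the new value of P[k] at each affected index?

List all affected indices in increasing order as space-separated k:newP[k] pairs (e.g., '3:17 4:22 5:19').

Answer: 5:64 6:56 7:53

Derivation:
P[k] = A[0] + ... + A[k]
P[k] includes A[5] iff k >= 5
Affected indices: 5, 6, ..., 7; delta = 19
  P[5]: 45 + 19 = 64
  P[6]: 37 + 19 = 56
  P[7]: 34 + 19 = 53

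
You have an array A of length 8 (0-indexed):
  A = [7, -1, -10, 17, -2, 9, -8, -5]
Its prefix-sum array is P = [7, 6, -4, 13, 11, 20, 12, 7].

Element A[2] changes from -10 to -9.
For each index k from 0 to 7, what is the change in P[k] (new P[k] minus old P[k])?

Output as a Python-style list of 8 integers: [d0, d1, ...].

Element change: A[2] -10 -> -9, delta = 1
For k < 2: P[k] unchanged, delta_P[k] = 0
For k >= 2: P[k] shifts by exactly 1
Delta array: [0, 0, 1, 1, 1, 1, 1, 1]

Answer: [0, 0, 1, 1, 1, 1, 1, 1]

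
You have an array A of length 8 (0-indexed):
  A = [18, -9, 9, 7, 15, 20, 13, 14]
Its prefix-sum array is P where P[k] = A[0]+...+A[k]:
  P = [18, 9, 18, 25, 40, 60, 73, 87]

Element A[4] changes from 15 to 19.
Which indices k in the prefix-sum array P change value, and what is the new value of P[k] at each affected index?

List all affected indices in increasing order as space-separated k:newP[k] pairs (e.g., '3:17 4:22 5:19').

P[k] = A[0] + ... + A[k]
P[k] includes A[4] iff k >= 4
Affected indices: 4, 5, ..., 7; delta = 4
  P[4]: 40 + 4 = 44
  P[5]: 60 + 4 = 64
  P[6]: 73 + 4 = 77
  P[7]: 87 + 4 = 91

Answer: 4:44 5:64 6:77 7:91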